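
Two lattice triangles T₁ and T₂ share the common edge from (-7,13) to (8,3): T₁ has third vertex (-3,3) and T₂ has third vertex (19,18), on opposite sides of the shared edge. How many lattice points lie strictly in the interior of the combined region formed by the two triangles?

216

The union is the simple quadrilateral with vertices (-7,13), (-3,3), (8,3), (19,18) in order.
Using the shoelace formula, 2A = |((-7)·3 − (-3)·13) + ((-3)·3 − 8·3) + (8·18 − 19·3) + (19·13 − (-7)·18)| = 445, so the area is 222.5.
Along each edge there are gcd(|Δx|,|Δy|)+1 lattice points, so counting each shared vertex once the boundary has gcd(4,10) + gcd(11,0) + gcd(11,15) + gcd(26,5) = 2+11+1+1 = 15.
By Pick's theorem I = A − B/2 + 1 = 222.5 − 15/2 + 1 = 216.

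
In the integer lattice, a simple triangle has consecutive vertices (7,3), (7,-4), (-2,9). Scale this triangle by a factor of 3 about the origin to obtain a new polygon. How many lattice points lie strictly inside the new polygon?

By the shoelace formula, twice the signed area is |[7·(-4) − 7·3] + [7·9 − (-2)·(-4)] + [(-2)·3 − 7·9]| = 63, so the area is 31.5.
Along each edge there are gcd(|Δx|,|Δy|)+1 lattice points, so counting each shared vertex once the boundary has gcd(0,7) + gcd(9,13) + gcd(9,6) = 7+1+3 = 11.
Scaling by 3 multiplies the area by 3² = 9 (so the new area is 567/2) and multiplies the boundary lattice-point count by 3, giving 33.
By Pick's theorem, the interior count of the dilated polygon is 567/2 − 33/2 + 1 = 268.

268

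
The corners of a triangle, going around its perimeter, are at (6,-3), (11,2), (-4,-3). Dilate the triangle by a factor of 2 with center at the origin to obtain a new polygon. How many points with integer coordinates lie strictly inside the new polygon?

The shoelace formula gives twice the area as |(6·2 − 11·(-3)) + (11·(-3) − (-4)·2) + ((-4)·(-3) − 6·(-3))| = 50, so the area is 25.
Summing gcd(|Δx|,|Δy|) over the edges gives the boundary count: gcd(5,5) + gcd(15,5) + gcd(10,0) = 5+5+10 = 20.
Scaling by 2 multiplies the area by 2² = 4 (so the new area is 100) and multiplies the boundary lattice-point count by 2, giving 40.
By Pick's theorem, the interior count of the dilated polygon is 100 − 40/2 + 1 = 81.

81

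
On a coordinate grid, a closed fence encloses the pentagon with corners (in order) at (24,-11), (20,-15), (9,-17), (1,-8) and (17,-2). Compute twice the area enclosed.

The shoelace formula gives twice the area as |(24·(-15) − 20·(-11)) + (20·(-17) − 9·(-15)) + (9·(-8) − 1·(-17)) + (1·(-2) − 17·(-8)) + (17·(-11) − 24·(-2))| = 405, so the area is 202.5.

405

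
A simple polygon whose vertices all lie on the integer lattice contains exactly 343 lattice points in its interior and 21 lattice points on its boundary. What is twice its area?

Pick's theorem states A = I + B/2 − 1, so A = 343 + 21/2 − 1 = 705/2.
Hence 2A = 705.

705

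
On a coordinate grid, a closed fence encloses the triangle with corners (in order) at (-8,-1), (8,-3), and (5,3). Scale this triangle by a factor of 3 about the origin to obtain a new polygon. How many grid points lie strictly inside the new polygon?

By the shoelace formula, twice the signed area is |((-8)·(-3) − 8·(-1)) + (8·3 − 5·(-3)) + (5·(-1) − (-8)·3)| = 90, so the area is 45.
The number of boundary lattice points is Σ gcd(|Δx|,|Δy|) = gcd(16,2) + gcd(3,6) + gcd(13,4) = 2+3+1 = 6.
Scaling by 3 multiplies the area by 3² = 9 (so the new area is 405) and multiplies the boundary lattice-point count by 3, giving 18.
By Pick's theorem, the interior count of the dilated polygon is 405 − 18/2 + 1 = 397.

397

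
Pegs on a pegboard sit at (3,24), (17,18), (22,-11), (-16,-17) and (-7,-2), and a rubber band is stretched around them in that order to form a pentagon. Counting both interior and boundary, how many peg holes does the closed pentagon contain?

874

By the shoelace formula, twice the signed area is |(3·18 − 17·24) + (17·(-11) − 22·18) + (22·(-17) − (-16)·(-11)) + ((-16)·(-2) − (-7)·(-17)) + ((-7)·24 − 3·(-2))| = 1736, so the area is 868.
Along each edge there are gcd(|Δx|,|Δy|)+1 lattice points, so counting each shared vertex once the boundary has gcd(14,6) + gcd(5,29) + gcd(38,6) + gcd(9,15) + gcd(10,26) = 2+1+2+3+2 = 10.
Pick's theorem gives I = A − B/2 + 1 = 868 − 10/2 + 1 = 864, so the closed region contains I + B = 864 + 10 = 874 lattice points.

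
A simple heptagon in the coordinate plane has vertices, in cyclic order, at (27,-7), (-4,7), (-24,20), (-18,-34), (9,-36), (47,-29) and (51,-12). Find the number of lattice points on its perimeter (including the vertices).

12

Summing gcd(|Δx|,|Δy|) over the edges gives the boundary count: gcd(31,14) + gcd(20,13) + gcd(6,54) + gcd(27,2) + gcd(38,7) + gcd(4,17) + gcd(24,5) = 1+1+6+1+1+1+1 = 12.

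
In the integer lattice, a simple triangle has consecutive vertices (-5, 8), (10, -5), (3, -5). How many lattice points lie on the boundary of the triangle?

9

Summing gcd(|Δx|,|Δy|) over the edges gives the boundary count: gcd(15,13) + gcd(7,0) + gcd(8,13) = 1+7+1 = 9.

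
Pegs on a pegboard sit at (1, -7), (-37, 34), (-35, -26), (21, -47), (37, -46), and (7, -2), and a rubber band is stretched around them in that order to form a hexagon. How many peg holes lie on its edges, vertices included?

14

Summing gcd(|Δx|,|Δy|) over the edges gives the boundary count: gcd(38,41) + gcd(2,60) + gcd(56,21) + gcd(16,1) + gcd(30,44) + gcd(6,5) = 1+2+7+1+2+1 = 14.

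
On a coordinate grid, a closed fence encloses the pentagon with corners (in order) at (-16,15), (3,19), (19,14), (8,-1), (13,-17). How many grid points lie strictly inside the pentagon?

The shoelace formula gives twice the area as |[(-16)·19 − 3·15] + [3·14 − 19·19] + [19·(-1) − 8·14] + [8·(-17) − 13·(-1)] + [13·15 − (-16)·(-17)]| = 999, so the area is 999/2.
Along each edge there are gcd(|Δx|,|Δy|)+1 lattice points, so counting each shared vertex once the boundary has gcd(19,4) + gcd(16,5) + gcd(11,15) + gcd(5,16) + gcd(29,32) = 1+1+1+1+1 = 5.
By Pick's theorem A = I + B/2 − 1, so I = 999/2 − 5/2 + 1 = 498.

498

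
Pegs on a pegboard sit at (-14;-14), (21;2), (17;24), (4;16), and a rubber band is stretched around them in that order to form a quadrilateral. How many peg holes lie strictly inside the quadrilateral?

536

By the shoelace formula, twice the signed area is |[(-14)·2 − 21·(-14)] + [21·24 − 17·2] + [17·16 − 4·24] + [4·(-14) − (-14)·16]| = 1080, so the area is 540.
The number of boundary lattice points is Σ gcd(|Δx|,|Δy|) = gcd(35,16) + gcd(4,22) + gcd(13,8) + gcd(18,30) = 1+2+1+6 = 10.
By Pick's theorem A = I + B/2 − 1, so I = 540 − 10/2 + 1 = 536.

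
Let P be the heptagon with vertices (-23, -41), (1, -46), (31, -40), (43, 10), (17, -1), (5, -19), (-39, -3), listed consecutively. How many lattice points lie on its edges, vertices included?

Along each edge there are gcd(|Δx|,|Δy|)+1 lattice points, so counting each shared vertex once the boundary has gcd(24,5) + gcd(30,6) + gcd(12,50) + gcd(26,11) + gcd(12,18) + gcd(44,16) + gcd(16,38) = 1+6+2+1+6+4+2 = 22.

22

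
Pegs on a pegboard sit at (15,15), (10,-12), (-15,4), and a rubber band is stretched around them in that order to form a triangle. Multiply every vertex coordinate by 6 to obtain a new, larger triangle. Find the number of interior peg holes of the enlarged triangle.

13582

The shoelace formula gives twice the area as |[15·(-12) − 10·15] + [10·4 − (-15)·(-12)] + [(-15)·15 − 15·4]| = 755, so the area is 755/2.
The number of boundary lattice points is Σ gcd(|Δx|,|Δy|) = gcd(5,27) + gcd(25,16) + gcd(30,11) = 1+1+1 = 3.
Scaling by 6 multiplies the area by 6² = 36 (so the new area is 13590) and multiplies the boundary lattice-point count by 6, giving 18.
By Pick's theorem, the interior count of the dilated polygon is 13590 − 18/2 + 1 = 13582.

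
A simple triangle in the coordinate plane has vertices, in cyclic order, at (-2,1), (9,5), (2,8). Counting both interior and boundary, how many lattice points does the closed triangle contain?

33

The shoelace formula gives twice the area as |[(-2)·5 − 9·1] + [9·8 − 2·5] + [2·1 − (-2)·8]| = 61, so the area is 30.5.
The number of boundary lattice points is Σ gcd(|Δx|,|Δy|) = gcd(11,4) + gcd(7,3) + gcd(4,7) = 1+1+1 = 3.
Pick's theorem gives I = A − B/2 + 1 = 30.5 − 3/2 + 1 = 30, so the closed region contains I + B = 30 + 3 = 33 lattice points.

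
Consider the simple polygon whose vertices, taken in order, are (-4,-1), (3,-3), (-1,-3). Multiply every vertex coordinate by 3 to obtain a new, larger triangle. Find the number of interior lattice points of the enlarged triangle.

28

By the shoelace formula, twice the signed area is |((-4)·(-3) − 3·(-1)) + (3·(-3) − (-1)·(-3)) + ((-1)·(-1) − (-4)·(-3))| = 8, so the area is 4.
Along each edge there are gcd(|Δx|,|Δy|)+1 lattice points, so counting each shared vertex once the boundary has gcd(7,2) + gcd(4,0) + gcd(3,2) = 1+4+1 = 6.
Scaling by 3 multiplies the area by 3² = 9 (so the new area is 36) and multiplies the boundary lattice-point count by 3, giving 18.
By Pick's theorem, the interior count of the dilated polygon is 36 − 18/2 + 1 = 28.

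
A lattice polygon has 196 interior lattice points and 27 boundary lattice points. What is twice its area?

Pick's theorem states A = I + B/2 − 1, so A = 196 + 27/2 − 1 = 417/2.
Hence 2A = 417.

417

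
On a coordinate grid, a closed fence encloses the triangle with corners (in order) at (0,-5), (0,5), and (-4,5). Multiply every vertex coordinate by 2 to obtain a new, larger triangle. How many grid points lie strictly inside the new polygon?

65

By the shoelace formula, twice the signed area is |(0·5 − 0·(-5)) + (0·5 − (-4)·5) + ((-4)·(-5) − 0·5)| = 40, so the area is 20.
The number of boundary lattice points is Σ gcd(|Δx|,|Δy|) = gcd(0,10) + gcd(4,0) + gcd(4,10) = 10+4+2 = 16.
Scaling by 2 multiplies the area by 2² = 4 (so the new area is 80) and multiplies the boundary lattice-point count by 2, giving 32.
By Pick's theorem, the interior count of the dilated polygon is 80 − 32/2 + 1 = 65.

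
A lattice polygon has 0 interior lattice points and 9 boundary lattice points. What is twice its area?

7

By Pick's theorem, A = I + B/2 − 1 = 0 + 9/2 − 1 = 7/2.
Hence 2A = 7.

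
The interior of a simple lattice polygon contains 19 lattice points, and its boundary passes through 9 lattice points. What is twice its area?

Pick's theorem states A = I + B/2 − 1, so A = 19 + 9/2 − 1 = 45/2.
Hence 2A = 45.

45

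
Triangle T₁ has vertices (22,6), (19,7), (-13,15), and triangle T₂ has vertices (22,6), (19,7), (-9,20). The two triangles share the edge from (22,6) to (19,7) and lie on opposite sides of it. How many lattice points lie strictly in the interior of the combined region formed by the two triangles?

The union is the simple quadrilateral with vertices (22,6), (-13,15), (19,7), (-9,20) in order.
By the shoelace formula, twice the signed area is |(22·15 − (-13)·6) + ((-13)·7 − 19·15) + (19·20 − (-9)·7) + ((-9)·6 − 22·20)| = 19, so the area is 9.5.
Summing gcd(|Δx|,|Δy|) over the edges gives the boundary count: gcd(35,9) + gcd(32,8) + gcd(28,13) + gcd(31,14) = 1+8+1+1 = 11.
By Pick's theorem I = A − B/2 + 1 = 9.5 − 11/2 + 1 = 5.

5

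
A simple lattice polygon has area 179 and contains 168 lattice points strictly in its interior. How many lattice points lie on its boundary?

24

Pick's theorem gives A = I + B/2 − 1, so B = 2(A − I + 1) = 2(179 − 168 + 1) = 24.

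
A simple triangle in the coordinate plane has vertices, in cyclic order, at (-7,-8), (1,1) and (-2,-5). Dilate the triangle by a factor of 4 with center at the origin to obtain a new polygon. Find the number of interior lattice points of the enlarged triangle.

159

The shoelace formula gives twice the area as |[(-7)·1 − 1·(-8)] + [1·(-5) − (-2)·1] + [(-2)·(-8) − (-7)·(-5)]| = 21, so the area is 10.5.
The number of boundary lattice points is Σ gcd(|Δx|,|Δy|) = gcd(8,9) + gcd(3,6) + gcd(5,3) = 1+3+1 = 5.
Scaling by 4 multiplies the area by 4² = 16 (so the new area is 168) and multiplies the boundary lattice-point count by 4, giving 20.
By Pick's theorem, the interior count of the dilated polygon is 168 − 20/2 + 1 = 159.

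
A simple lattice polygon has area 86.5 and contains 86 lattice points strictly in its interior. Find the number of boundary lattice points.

3

Pick's theorem gives A = I + B/2 − 1, so B = 2(A − I + 1) = 2(86.5 − 86 + 1) = 3.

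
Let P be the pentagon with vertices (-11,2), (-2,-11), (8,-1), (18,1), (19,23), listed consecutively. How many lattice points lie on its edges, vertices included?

17

Summing gcd(|Δx|,|Δy|) over the edges gives the boundary count: gcd(9,13) + gcd(10,10) + gcd(10,2) + gcd(1,22) + gcd(30,21) = 1+10+2+1+3 = 17.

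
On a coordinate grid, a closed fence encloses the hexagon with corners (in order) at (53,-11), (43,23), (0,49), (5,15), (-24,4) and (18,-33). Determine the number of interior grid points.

By the shoelace formula, twice the signed area is |(53·23 − 43·(-11)) + (43·49 − 0·23) + (0·15 − 5·49) + (5·4 − (-24)·15) + ((-24)·(-33) − 18·4) + (18·(-11) − 53·(-33))| = 6205, so the area is 3102.5.
Summing gcd(|Δx|,|Δy|) over the edges gives the boundary count: gcd(10,34) + gcd(43,26) + gcd(5,34) + gcd(29,11) + gcd(42,37) + gcd(35,22) = 2+1+1+1+1+1 = 7.
Pick's theorem gives I = A − B/2 + 1 = 3102.5 − 7/2 + 1 = 3100.

3100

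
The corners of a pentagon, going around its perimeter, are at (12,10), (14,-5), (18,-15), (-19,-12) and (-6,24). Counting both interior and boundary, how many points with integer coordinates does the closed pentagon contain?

By the shoelace formula, twice the signed area is |[12·(-5) − 14·10] + [14·(-15) − 18·(-5)] + [18·(-12) − (-19)·(-15)] + [(-19)·24 − (-6)·(-12)] + [(-6)·10 − 12·24]| = 1697, so the area is 848.5.
Along each edge there are gcd(|Δx|,|Δy|)+1 lattice points, so counting each shared vertex once the boundary has gcd(2,15) + gcd(4,10) + gcd(37,3) + gcd(13,36) + gcd(18,14) = 1+2+1+1+2 = 7.
Pick's theorem gives I = A − B/2 + 1 = 848.5 − 7/2 + 1 = 846, so the closed region contains I + B = 846 + 7 = 853 lattice points.

853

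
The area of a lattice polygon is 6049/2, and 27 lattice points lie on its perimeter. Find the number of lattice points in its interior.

Pick's theorem A = I + B/2 − 1 rearranges to I = A − B/2 + 1 = 6049/2 − 27/2 + 1 = 3012.

3012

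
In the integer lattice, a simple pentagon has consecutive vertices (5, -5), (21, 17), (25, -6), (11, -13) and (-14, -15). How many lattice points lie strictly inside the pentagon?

The shoelace formula gives twice the area as |(5·17 − 21·(-5)) + (21·(-6) − 25·17) + (25·(-13) − 11·(-6)) + (11·(-15) − (-14)·(-13)) + ((-14)·(-5) − 5·(-15))| = 822, so the area is 411.
Summing gcd(|Δx|,|Δy|) over the edges gives the boundary count: gcd(16,22) + gcd(4,23) + gcd(14,7) + gcd(25,2) + gcd(19,10) = 2+1+7+1+1 = 12.
By Pick's theorem A = I + B/2 − 1, so I = 411 − 12/2 + 1 = 406.

406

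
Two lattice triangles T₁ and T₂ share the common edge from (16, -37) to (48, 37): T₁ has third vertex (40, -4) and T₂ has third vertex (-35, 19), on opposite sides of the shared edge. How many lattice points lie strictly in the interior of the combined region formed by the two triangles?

3141

The union is the simple quadrilateral with vertices (16, -37), (40, -4), (48, 37), (-35, 19) in order.
Using the shoelace formula, 2A = |[16·(-4) − 40·(-37)] + [40·37 − 48·(-4)] + [48·19 − (-35)·37] + [(-35)·(-37) − 16·19]| = 6286, so the area is 3143.
Along each edge there are gcd(|Δx|,|Δy|)+1 lattice points, so counting each shared vertex once the boundary has gcd(24,33) + gcd(8,41) + gcd(83,18) + gcd(51,56) = 3+1+1+1 = 6.
By Pick's theorem I = A − B/2 + 1 = 3143 − 6/2 + 1 = 3141.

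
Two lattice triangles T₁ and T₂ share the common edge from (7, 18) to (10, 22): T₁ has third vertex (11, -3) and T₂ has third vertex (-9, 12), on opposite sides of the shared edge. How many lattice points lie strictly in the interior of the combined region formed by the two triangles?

61

The union is the simple quadrilateral with vertices (7, 18), (11, -3), (10, 22), (-9, 12) in order.
By the shoelace formula, twice the signed area is |(7·(-3) − 11·18) + (11·22 − 10·(-3)) + (10·12 − (-9)·22) + ((-9)·18 − 7·12)| = 125, so the area is 62.5.
Summing gcd(|Δx|,|Δy|) over the edges gives the boundary count: gcd(4,21) + gcd(1,25) + gcd(19,10) + gcd(16,6) = 1+1+1+2 = 5.
By Pick's theorem I = A − B/2 + 1 = 62.5 − 5/2 + 1 = 61.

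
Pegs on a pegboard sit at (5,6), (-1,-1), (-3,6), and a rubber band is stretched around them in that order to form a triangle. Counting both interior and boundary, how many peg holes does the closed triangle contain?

34

The shoelace formula gives twice the area as |[5·(-1) − (-1)·6] + [(-1)·6 − (-3)·(-1)] + [(-3)·6 − 5·6]| = 56, so the area is 28.
Along each edge there are gcd(|Δx|,|Δy|)+1 lattice points, so counting each shared vertex once the boundary has gcd(6,7) + gcd(2,7) + gcd(8,0) = 1+1+8 = 10.
Pick's theorem gives I = A − B/2 + 1 = 28 − 10/2 + 1 = 24, so the closed region contains I + B = 24 + 10 = 34 lattice points.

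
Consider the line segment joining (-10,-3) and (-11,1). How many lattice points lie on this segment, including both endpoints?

The number of lattice points on a segment between lattice points is gcd(|Δx|,|Δy|) + 1 = gcd(1,4) + 1 = 1 + 1 = 2.

2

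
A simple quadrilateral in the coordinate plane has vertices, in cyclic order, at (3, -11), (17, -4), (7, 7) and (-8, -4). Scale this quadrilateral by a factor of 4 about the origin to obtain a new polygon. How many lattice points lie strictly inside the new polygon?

3581

By the shoelace formula, twice the signed area is |(3·(-4) − 17·(-11)) + (17·7 − 7·(-4)) + (7·(-4) − (-8)·7) + ((-8)·(-11) − 3·(-4))| = 450, so the area is 225.
Summing gcd(|Δx|,|Δy|) over the edges gives the boundary count: gcd(14,7) + gcd(10,11) + gcd(15,11) + gcd(11,7) = 7+1+1+1 = 10.
Scaling by 4 multiplies the area by 4² = 16 (so the new area is 3600) and multiplies the boundary lattice-point count by 4, giving 40.
By Pick's theorem, the interior count of the dilated polygon is 3600 − 40/2 + 1 = 3581.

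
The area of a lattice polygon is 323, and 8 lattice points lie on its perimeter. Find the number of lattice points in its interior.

Pick's theorem A = I + B/2 − 1 rearranges to I = A − B/2 + 1 = 323 − 8/2 + 1 = 320.

320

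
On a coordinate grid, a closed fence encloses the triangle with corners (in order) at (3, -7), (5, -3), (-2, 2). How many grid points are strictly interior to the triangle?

18

The shoelace formula gives twice the area as |(3·(-3) − 5·(-7)) + (5·2 − (-2)·(-3)) + ((-2)·(-7) − 3·2)| = 38, so the area is 19.
Along each edge there are gcd(|Δx|,|Δy|)+1 lattice points, so counting each shared vertex once the boundary has gcd(2,4) + gcd(7,5) + gcd(5,9) = 2+1+1 = 4.
By Pick's theorem A = I + B/2 − 1, so I = 19 − 4/2 + 1 = 18.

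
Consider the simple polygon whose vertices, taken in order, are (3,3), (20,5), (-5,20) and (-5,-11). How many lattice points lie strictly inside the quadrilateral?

By the shoelace formula, twice the signed area is |(3·5 − 20·3) + (20·20 − (-5)·5) + ((-5)·(-11) − (-5)·20) + ((-5)·3 − 3·(-11))| = 553, so the area is 276.5.
Summing gcd(|Δx|,|Δy|) over the edges gives the boundary count: gcd(17,2) + gcd(25,15) + gcd(0,31) + gcd(8,14) = 1+5+31+2 = 39.
By Pick's theorem A = I + B/2 − 1, so I = 276.5 − 39/2 + 1 = 258.

258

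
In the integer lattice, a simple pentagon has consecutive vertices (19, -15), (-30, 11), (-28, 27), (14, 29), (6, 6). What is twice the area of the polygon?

2227

Using the shoelace formula, 2A = |(19·11 − (-30)·(-15)) + ((-30)·27 − (-28)·11) + ((-28)·29 − 14·27) + (14·6 − 6·29) + (6·(-15) − 19·6)| = 2227, so the area is 1113.5.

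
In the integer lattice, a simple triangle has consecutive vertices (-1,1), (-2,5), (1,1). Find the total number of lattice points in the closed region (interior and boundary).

Using the shoelace formula, 2A = |[(-1)·5 − (-2)·1] + [(-2)·1 − 1·5] + [1·1 − (-1)·1]| = 8, so the area is 4.
Summing gcd(|Δx|,|Δy|) over the edges gives the boundary count: gcd(1,4) + gcd(3,4) + gcd(2,0) = 1+1+2 = 4.
Pick's theorem gives I = A − B/2 + 1 = 4 − 4/2 + 1 = 3, so the closed region contains I + B = 3 + 4 = 7 lattice points.

7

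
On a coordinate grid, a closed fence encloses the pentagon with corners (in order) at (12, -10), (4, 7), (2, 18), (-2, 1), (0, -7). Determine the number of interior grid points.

Using the shoelace formula, 2A = |[12·7 − 4·(-10)] + [4·18 − 2·7] + [2·1 − (-2)·18] + [(-2)·(-7) − 0·1] + [0·(-10) − 12·(-7)]| = 318, so the area is 159.
Along each edge there are gcd(|Δx|,|Δy|)+1 lattice points, so counting each shared vertex once the boundary has gcd(8,17) + gcd(2,11) + gcd(4,17) + gcd(2,8) + gcd(12,3) = 1+1+1+2+3 = 8.
Pick's theorem gives I = A − B/2 + 1 = 159 − 8/2 + 1 = 156.

156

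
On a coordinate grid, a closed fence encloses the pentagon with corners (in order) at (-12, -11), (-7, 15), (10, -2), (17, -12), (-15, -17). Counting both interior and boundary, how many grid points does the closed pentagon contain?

Using the shoelace formula, 2A = |[(-12)·15 − (-7)·(-11)] + [(-7)·(-2) − 10·15] + [10·(-12) − 17·(-2)] + [17·(-17) − (-15)·(-12)] + [(-15)·(-11) − (-12)·(-17)]| = 987, so the area is 493.5.
Along each edge there are gcd(|Δx|,|Δy|)+1 lattice points, so counting each shared vertex once the boundary has gcd(5,26) + gcd(17,17) + gcd(7,10) + gcd(32,5) + gcd(3,6) = 1+17+1+1+3 = 23.
Pick's theorem gives I = A − B/2 + 1 = 493.5 − 23/2 + 1 = 483, so the closed region contains I + B = 483 + 23 = 506 lattice points.

506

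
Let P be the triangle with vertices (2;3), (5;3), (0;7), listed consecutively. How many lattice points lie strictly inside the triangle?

Using the shoelace formula, 2A = |(2·3 − 5·3) + (5·7 − 0·3) + (0·3 − 2·7)| = 12, so the area is 6.
The number of boundary lattice points is Σ gcd(|Δx|,|Δy|) = gcd(3,0) + gcd(5,4) + gcd(2,4) = 3+1+2 = 6.
By Pick's theorem A = I + B/2 − 1, so I = 6 − 6/2 + 1 = 4.

4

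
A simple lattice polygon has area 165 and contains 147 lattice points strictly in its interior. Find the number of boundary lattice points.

38

Pick's theorem gives A = I + B/2 − 1, so B = 2(A − I + 1) = 2(165 − 147 + 1) = 38.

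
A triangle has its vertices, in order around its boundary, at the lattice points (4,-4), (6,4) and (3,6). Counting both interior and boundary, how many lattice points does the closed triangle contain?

17

By the shoelace formula, twice the signed area is |(4·4 − 6·(-4)) + (6·6 − 3·4) + (3·(-4) − 4·6)| = 28, so the area is 14.
The number of boundary lattice points is Σ gcd(|Δx|,|Δy|) = gcd(2,8) + gcd(3,2) + gcd(1,10) = 2+1+1 = 4.
Pick's theorem gives I = A − B/2 + 1 = 14 − 4/2 + 1 = 13, so the closed region contains I + B = 13 + 4 = 17 lattice points.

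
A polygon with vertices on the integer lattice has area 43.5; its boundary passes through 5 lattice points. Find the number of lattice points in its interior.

Pick's theorem A = I + B/2 − 1 rearranges to I = A − B/2 + 1 = 43.5 − 5/2 + 1 = 42.

42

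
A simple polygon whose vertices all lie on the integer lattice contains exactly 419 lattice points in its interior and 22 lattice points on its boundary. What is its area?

Pick's theorem states A = I + B/2 − 1, so A = 419 + 22/2 − 1 = 429.

429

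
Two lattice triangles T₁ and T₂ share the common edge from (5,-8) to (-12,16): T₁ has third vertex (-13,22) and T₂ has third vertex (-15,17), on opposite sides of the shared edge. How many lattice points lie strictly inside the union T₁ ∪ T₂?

The union is the simple quadrilateral with vertices (5,-8), (-13,22), (-12,16), (-15,17) in order.
The shoelace formula gives twice the area as |[5·22 − (-13)·(-8)] + [(-13)·16 − (-12)·22] + [(-12)·17 − (-15)·16] + [(-15)·(-8) − 5·17]| = 133, so the area is 133/2.
Summing gcd(|Δx|,|Δy|) over the edges gives the boundary count: gcd(18,30) + gcd(1,6) + gcd(3,1) + gcd(20,25) = 6+1+1+5 = 13.
By Pick's theorem I = A − B/2 + 1 = 133/2 − 13/2 + 1 = 61.

61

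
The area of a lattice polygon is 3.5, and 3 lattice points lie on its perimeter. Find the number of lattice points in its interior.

Pick's theorem A = I + B/2 − 1 rearranges to I = A − B/2 + 1 = 3.5 − 3/2 + 1 = 3.

3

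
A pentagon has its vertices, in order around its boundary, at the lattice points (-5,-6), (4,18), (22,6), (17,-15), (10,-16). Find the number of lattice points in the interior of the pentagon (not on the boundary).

Using the shoelace formula, 2A = |[(-5)·18 − 4·(-6)] + [4·6 − 22·18] + [22·(-15) − 17·6] + [17·(-16) − 10·(-15)] + [10·(-6) − (-5)·(-16)]| = 1132, so the area is 566.
The number of boundary lattice points is Σ gcd(|Δx|,|Δy|) = gcd(9,24) + gcd(18,12) + gcd(5,21) + gcd(7,1) + gcd(15,10) = 3+6+1+1+5 = 16.
Pick's theorem gives I = A − B/2 + 1 = 566 − 16/2 + 1 = 559.

559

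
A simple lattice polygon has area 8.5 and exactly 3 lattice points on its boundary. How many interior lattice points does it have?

8

From Pick's theorem, I = A − B/2 + 1 = 8.5 − 3/2 + 1 = 8.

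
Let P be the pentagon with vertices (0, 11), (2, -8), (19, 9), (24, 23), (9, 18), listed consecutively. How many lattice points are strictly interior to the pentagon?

335

Using the shoelace formula, 2A = |(0·(-8) − 2·11) + (2·9 − 19·(-8)) + (19·23 − 24·9) + (24·18 − 9·23) + (9·11 − 0·18)| = 693, so the area is 346.5.
Along each edge there are gcd(|Δx|,|Δy|)+1 lattice points, so counting each shared vertex once the boundary has gcd(2,19) + gcd(17,17) + gcd(5,14) + gcd(15,5) + gcd(9,7) = 1+17+1+5+1 = 25.
Pick's theorem gives I = A − B/2 + 1 = 346.5 − 25/2 + 1 = 335.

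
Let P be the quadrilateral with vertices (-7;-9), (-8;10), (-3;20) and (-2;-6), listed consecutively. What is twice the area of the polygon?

238

Using the shoelace formula, 2A = |[(-7)·10 − (-8)·(-9)] + [(-8)·20 − (-3)·10] + [(-3)·(-6) − (-2)·20] + [(-2)·(-9) − (-7)·(-6)]| = 238, so the area is 119.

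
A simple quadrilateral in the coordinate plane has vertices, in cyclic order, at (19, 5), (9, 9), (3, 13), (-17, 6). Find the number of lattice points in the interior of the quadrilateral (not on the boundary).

126

By the shoelace formula, twice the signed area is |[19·9 − 9·5] + [9·13 − 3·9] + [3·6 − (-17)·13] + [(-17)·5 − 19·6]| = 256, so the area is 128.
The number of boundary lattice points is Σ gcd(|Δx|,|Δy|) = gcd(10,4) + gcd(6,4) + gcd(20,7) + gcd(36,1) = 2+2+1+1 = 6.
By Pick's theorem A = I + B/2 − 1, so I = 128 − 6/2 + 1 = 126.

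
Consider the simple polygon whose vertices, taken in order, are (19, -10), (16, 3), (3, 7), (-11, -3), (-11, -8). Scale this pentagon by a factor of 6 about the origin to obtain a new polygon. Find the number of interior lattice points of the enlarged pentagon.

12658

Using the shoelace formula, 2A = |[19·3 − 16·(-10)] + [16·7 − 3·3] + [3·(-3) − (-11)·7] + [(-11)·(-8) − (-11)·(-3)] + [(-11)·(-10) − 19·(-8)]| = 705, so the area is 705/2.
Summing gcd(|Δx|,|Δy|) over the edges gives the boundary count: gcd(3,13) + gcd(13,4) + gcd(14,10) + gcd(0,5) + gcd(30,2) = 1+1+2+5+2 = 11.
Scaling by 6 multiplies the area by 6² = 36 (so the new area is 12690) and multiplies the boundary lattice-point count by 6, giving 66.
By Pick's theorem, the interior count of the dilated polygon is 12690 − 66/2 + 1 = 12658.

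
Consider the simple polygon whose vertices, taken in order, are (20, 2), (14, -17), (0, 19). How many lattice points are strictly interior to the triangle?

By the shoelace formula, twice the signed area is |(20·(-17) − 14·2) + (14·19 − 0·(-17)) + (0·2 − 20·19)| = 482, so the area is 241.
Along each edge there are gcd(|Δx|,|Δy|)+1 lattice points, so counting each shared vertex once the boundary has gcd(6,19) + gcd(14,36) + gcd(20,17) = 1+2+1 = 4.
Pick's theorem gives I = A − B/2 + 1 = 241 − 4/2 + 1 = 240.

240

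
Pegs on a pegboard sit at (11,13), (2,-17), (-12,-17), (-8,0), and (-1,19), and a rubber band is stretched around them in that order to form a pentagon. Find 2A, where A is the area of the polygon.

961

Using the shoelace formula, 2A = |[11·(-17) − 2·13] + [2·(-17) − (-12)·(-17)] + [(-12)·0 − (-8)·(-17)] + [(-8)·19 − (-1)·0] + [(-1)·13 − 11·19]| = 961, so the area is 480.5.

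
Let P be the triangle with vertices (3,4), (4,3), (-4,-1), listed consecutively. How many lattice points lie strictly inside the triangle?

By the shoelace formula, twice the signed area is |[3·3 − 4·4] + [4·(-1) − (-4)·3] + [(-4)·4 − 3·(-1)]| = 12, so the area is 6.
Along each edge there are gcd(|Δx|,|Δy|)+1 lattice points, so counting each shared vertex once the boundary has gcd(1,1) + gcd(8,4) + gcd(7,5) = 1+4+1 = 6.
Pick's theorem gives I = A − B/2 + 1 = 6 − 6/2 + 1 = 4.

4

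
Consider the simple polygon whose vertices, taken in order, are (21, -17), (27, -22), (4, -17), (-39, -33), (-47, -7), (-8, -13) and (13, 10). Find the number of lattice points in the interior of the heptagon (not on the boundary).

1113

By the shoelace formula, twice the signed area is |(21·(-22) − 27·(-17)) + (27·(-17) − 4·(-22)) + (4·(-33) − (-39)·(-17)) + ((-39)·(-7) − (-47)·(-33)) + ((-47)·(-13) − (-8)·(-7)) + ((-8)·10 − 13·(-13)) + (13·(-17) − 21·10)| = 2234, so the area is 1117.
Summing gcd(|Δx|,|Δy|) over the edges gives the boundary count: gcd(6,5) + gcd(23,5) + gcd(43,16) + gcd(8,26) + gcd(39,6) + gcd(21,23) + gcd(8,27) = 1+1+1+2+3+1+1 = 10.
Pick's theorem gives I = A − B/2 + 1 = 1117 − 10/2 + 1 = 1113.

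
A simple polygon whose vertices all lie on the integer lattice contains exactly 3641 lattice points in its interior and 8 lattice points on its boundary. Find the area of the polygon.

Pick's theorem states A = I + B/2 − 1, so A = 3641 + 8/2 − 1 = 3644.

3644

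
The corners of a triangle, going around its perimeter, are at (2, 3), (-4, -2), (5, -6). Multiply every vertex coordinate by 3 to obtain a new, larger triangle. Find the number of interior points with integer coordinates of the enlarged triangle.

304

Using the shoelace formula, 2A = |(2·(-2) − (-4)·3) + ((-4)·(-6) − 5·(-2)) + (5·3 − 2·(-6))| = 69, so the area is 69/2.
Along each edge there are gcd(|Δx|,|Δy|)+1 lattice points, so counting each shared vertex once the boundary has gcd(6,5) + gcd(9,4) + gcd(3,9) = 1+1+3 = 5.
Scaling by 3 multiplies the area by 3² = 9 (so the new area is 621/2) and multiplies the boundary lattice-point count by 3, giving 15.
By Pick's theorem, the interior count of the dilated polygon is 621/2 − 15/2 + 1 = 304.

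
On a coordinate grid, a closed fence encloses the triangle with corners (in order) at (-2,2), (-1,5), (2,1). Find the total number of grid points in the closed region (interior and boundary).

9

Using the shoelace formula, 2A = |((-2)·5 − (-1)·2) + ((-1)·1 − 2·5) + (2·2 − (-2)·1)| = 13, so the area is 13/2.
Summing gcd(|Δx|,|Δy|) over the edges gives the boundary count: gcd(1,3) + gcd(3,4) + gcd(4,1) = 1+1+1 = 3.
Pick's theorem gives I = A − B/2 + 1 = 13/2 − 3/2 + 1 = 6, so the closed region contains I + B = 6 + 3 = 9 lattice points.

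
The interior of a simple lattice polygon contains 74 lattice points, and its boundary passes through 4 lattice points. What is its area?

75

Pick's theorem states A = I + B/2 − 1, so A = 74 + 4/2 − 1 = 75.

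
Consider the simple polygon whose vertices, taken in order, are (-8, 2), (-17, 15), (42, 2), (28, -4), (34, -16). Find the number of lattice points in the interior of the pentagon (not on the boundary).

666

By the shoelace formula, twice the signed area is |[(-8)·15 − (-17)·2] + [(-17)·2 − 42·15] + [42·(-4) − 28·2] + [28·(-16) − 34·(-4)] + [34·2 − (-8)·(-16)]| = 1346, so the area is 673.
Summing gcd(|Δx|,|Δy|) over the edges gives the boundary count: gcd(9,13) + gcd(59,13) + gcd(14,6) + gcd(6,12) + gcd(42,18) = 1+1+2+6+6 = 16.
By Pick's theorem A = I + B/2 − 1, so I = 673 − 16/2 + 1 = 666.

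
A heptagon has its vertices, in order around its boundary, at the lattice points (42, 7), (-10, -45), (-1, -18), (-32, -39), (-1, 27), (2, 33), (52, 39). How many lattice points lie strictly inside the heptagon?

3028

The shoelace formula gives twice the area as |[42·(-45) − (-10)·7] + [(-10)·(-18) − (-1)·(-45)] + [(-1)·(-39) − (-32)·(-18)] + [(-32)·27 − (-1)·(-39)] + [(-1)·33 − 2·27] + [2·39 − 52·33] + [52·7 − 42·39]| = 6124, so the area is 3062.
Summing gcd(|Δx|,|Δy|) over the edges gives the boundary count: gcd(52,52) + gcd(9,27) + gcd(31,21) + gcd(31,66) + gcd(3,6) + gcd(50,6) + gcd(10,32) = 52+9+1+1+3+2+2 = 70.
Pick's theorem gives I = A − B/2 + 1 = 3062 − 70/2 + 1 = 3028.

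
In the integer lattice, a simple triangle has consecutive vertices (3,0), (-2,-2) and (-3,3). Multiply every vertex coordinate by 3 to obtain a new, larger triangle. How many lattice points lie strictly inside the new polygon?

By the shoelace formula, twice the signed area is |[3·(-2) − (-2)·0] + [(-2)·3 − (-3)·(-2)] + [(-3)·0 − 3·3]| = 27, so the area is 27/2.
Summing gcd(|Δx|,|Δy|) over the edges gives the boundary count: gcd(5,2) + gcd(1,5) + gcd(6,3) = 1+1+3 = 5.
Scaling by 3 multiplies the area by 3² = 9 (so the new area is 121.5) and multiplies the boundary lattice-point count by 3, giving 15.
By Pick's theorem, the interior count of the dilated polygon is 121.5 − 15/2 + 1 = 115.

115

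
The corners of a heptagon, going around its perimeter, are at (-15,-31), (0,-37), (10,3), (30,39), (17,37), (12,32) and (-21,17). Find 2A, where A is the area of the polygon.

Using the shoelace formula, 2A = |((-15)·(-37) − 0·(-31)) + (0·3 − 10·(-37)) + (10·39 − 30·3) + (30·37 − 17·39) + (17·32 − 12·37) + (12·17 − (-21)·32) + ((-21)·(-31) − (-15)·17)| = 3554, so the area is 1777.

3554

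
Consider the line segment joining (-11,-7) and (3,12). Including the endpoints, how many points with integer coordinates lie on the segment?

2

The number of lattice points on a segment between lattice points is gcd(|Δx|,|Δy|) + 1 = gcd(14,19) + 1 = 1 + 1 = 2.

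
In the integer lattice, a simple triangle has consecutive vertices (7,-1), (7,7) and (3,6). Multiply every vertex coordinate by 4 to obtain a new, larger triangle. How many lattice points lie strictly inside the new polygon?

By the shoelace formula, twice the signed area is |(7·7 − 7·(-1)) + (7·6 − 3·7) + (3·(-1) − 7·6)| = 32, so the area is 16.
Summing gcd(|Δx|,|Δy|) over the edges gives the boundary count: gcd(0,8) + gcd(4,1) + gcd(4,7) = 8+1+1 = 10.
Scaling by 4 multiplies the area by 4² = 16 (so the new area is 256) and multiplies the boundary lattice-point count by 4, giving 40.
By Pick's theorem, the interior count of the dilated polygon is 256 − 40/2 + 1 = 237.

237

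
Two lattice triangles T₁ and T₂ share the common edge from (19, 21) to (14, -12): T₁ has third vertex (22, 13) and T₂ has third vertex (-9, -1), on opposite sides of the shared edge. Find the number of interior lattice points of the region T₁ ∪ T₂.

475

The union is the simple quadrilateral with vertices (19, 21), (22, 13), (14, -12), (-9, -1) in order.
The shoelace formula gives twice the area as |[19·13 − 22·21] + [22·(-12) − 14·13] + [14·(-1) − (-9)·(-12)] + [(-9)·21 − 19·(-1)]| = 953, so the area is 953/2.
Along each edge there are gcd(|Δx|,|Δy|)+1 lattice points, so counting each shared vertex once the boundary has gcd(3,8) + gcd(8,25) + gcd(23,11) + gcd(28,22) = 1+1+1+2 = 5.
By Pick's theorem I = A − B/2 + 1 = 953/2 − 5/2 + 1 = 475.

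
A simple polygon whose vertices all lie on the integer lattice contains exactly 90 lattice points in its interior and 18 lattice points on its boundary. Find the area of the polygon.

98

By Pick's theorem, A = I + B/2 − 1 = 90 + 18/2 − 1 = 98.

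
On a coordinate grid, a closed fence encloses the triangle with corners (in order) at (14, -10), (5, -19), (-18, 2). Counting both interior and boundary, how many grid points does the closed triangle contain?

By the shoelace formula, twice the signed area is |[14·(-19) − 5·(-10)] + [5·2 − (-18)·(-19)] + [(-18)·(-10) − 14·2]| = 396, so the area is 198.
Summing gcd(|Δx|,|Δy|) over the edges gives the boundary count: gcd(9,9) + gcd(23,21) + gcd(32,12) = 9+1+4 = 14.
Pick's theorem gives I = A − B/2 + 1 = 198 − 14/2 + 1 = 192, so the closed region contains I + B = 192 + 14 = 206 lattice points.

206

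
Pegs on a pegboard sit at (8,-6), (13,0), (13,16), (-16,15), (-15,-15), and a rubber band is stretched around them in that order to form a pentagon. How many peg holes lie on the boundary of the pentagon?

20

Along each edge there are gcd(|Δx|,|Δy|)+1 lattice points, so counting each shared vertex once the boundary has gcd(5,6) + gcd(0,16) + gcd(29,1) + gcd(1,30) + gcd(23,9) = 1+16+1+1+1 = 20.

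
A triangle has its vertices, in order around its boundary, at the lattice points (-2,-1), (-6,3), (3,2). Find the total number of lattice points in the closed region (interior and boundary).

Using the shoelace formula, 2A = |((-2)·3 − (-6)·(-1)) + ((-6)·2 − 3·3) + (3·(-1) − (-2)·2)| = 32, so the area is 16.
The number of boundary lattice points is Σ gcd(|Δx|,|Δy|) = gcd(4,4) + gcd(9,1) + gcd(5,3) = 4+1+1 = 6.
Pick's theorem gives I = A − B/2 + 1 = 16 − 6/2 + 1 = 14, so the closed region contains I + B = 14 + 6 = 20 lattice points.

20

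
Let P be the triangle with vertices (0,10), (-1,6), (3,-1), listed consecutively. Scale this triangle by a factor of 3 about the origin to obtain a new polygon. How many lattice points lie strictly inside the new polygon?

Using the shoelace formula, 2A = |[0·6 − (-1)·10] + [(-1)·(-1) − 3·6] + [3·10 − 0·(-1)]| = 23, so the area is 23/2.
Along each edge there are gcd(|Δx|,|Δy|)+1 lattice points, so counting each shared vertex once the boundary has gcd(1,4) + gcd(4,7) + gcd(3,11) = 1+1+1 = 3.
Scaling by 3 multiplies the area by 3² = 9 (so the new area is 207/2) and multiplies the boundary lattice-point count by 3, giving 9.
By Pick's theorem, the interior count of the dilated polygon is 207/2 − 9/2 + 1 = 100.

100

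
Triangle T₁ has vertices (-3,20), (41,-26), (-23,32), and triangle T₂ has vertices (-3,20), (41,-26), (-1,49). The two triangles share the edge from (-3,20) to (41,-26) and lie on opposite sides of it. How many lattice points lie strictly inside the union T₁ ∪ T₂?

876

The union is the simple quadrilateral with vertices (-3,20), (-23,32), (41,-26), (-1,49) in order.
Using the shoelace formula, 2A = |[(-3)·32 − (-23)·20] + [(-23)·(-26) − 41·32] + [41·49 − (-1)·(-26)] + [(-1)·20 − (-3)·49]| = 1760, so the area is 880.
Summing gcd(|Δx|,|Δy|) over the edges gives the boundary count: gcd(20,12) + gcd(64,58) + gcd(42,75) + gcd(2,29) = 4+2+3+1 = 10.
By Pick's theorem I = A − B/2 + 1 = 880 − 10/2 + 1 = 876.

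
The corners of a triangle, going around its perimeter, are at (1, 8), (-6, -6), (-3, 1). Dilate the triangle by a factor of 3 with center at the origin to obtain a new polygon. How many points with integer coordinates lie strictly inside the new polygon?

19

The shoelace formula gives twice the area as |[1·(-6) − (-6)·8] + [(-6)·1 − (-3)·(-6)] + [(-3)·8 − 1·1]| = 7, so the area is 7/2.
Along each edge there are gcd(|Δx|,|Δy|)+1 lattice points, so counting each shared vertex once the boundary has gcd(7,14) + gcd(3,7) + gcd(4,7) = 7+1+1 = 9.
Scaling by 3 multiplies the area by 3² = 9 (so the new area is 63/2) and multiplies the boundary lattice-point count by 3, giving 27.
By Pick's theorem, the interior count of the dilated polygon is 63/2 − 27/2 + 1 = 19.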